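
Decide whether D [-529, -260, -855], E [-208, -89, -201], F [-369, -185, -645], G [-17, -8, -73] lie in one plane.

A normal to the plane through D, E, F is n = DE × DF = (-13140, 37230, -3285).
The plane has equation n·P = 79935. For G: n·G = 165345.
165345 ≠ 79935, so G is off the plane.

No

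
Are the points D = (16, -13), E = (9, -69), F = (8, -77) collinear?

Yes

DE = (-7, -56), DF = (-8, -64).
det[DE; DF] = (-7)(-64) − (-56)(-8) = 0.
The determinant is zero, so the points are collinear.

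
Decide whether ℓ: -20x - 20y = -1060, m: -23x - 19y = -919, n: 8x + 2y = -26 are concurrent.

Intersecting ℓ and m: solving the 2×2 system gives (x, y) = (-22, 75).
Substitute into n: (8)(-22) + (2)(75) = -26.
This equals -26, so (-22, 75) lies on all three lines and they are concurrent.

Yes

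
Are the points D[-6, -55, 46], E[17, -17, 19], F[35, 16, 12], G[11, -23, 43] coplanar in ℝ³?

Yes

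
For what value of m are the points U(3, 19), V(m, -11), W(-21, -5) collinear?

The three points are collinear iff det[UV; UW] = 0.
This determinant is linear in m: (-24)m + (-648) = 0, so m = -27.

-27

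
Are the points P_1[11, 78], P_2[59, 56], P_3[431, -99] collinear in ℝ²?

No

P_1P_2 = (48, -22), P_1P_3 = (420, -177).
If collinear, P_1P_3 would be a scalar multiple of P_1P_2. But (48)·(-177) ≠ (-22)·(420) (difference 744), so they are not parallel; the points are not collinear.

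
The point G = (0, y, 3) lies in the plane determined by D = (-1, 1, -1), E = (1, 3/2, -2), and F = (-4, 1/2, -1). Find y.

1/2

Coplanarity requires DE · (DF × DG) = 0.
DE = (2, 1/2, -1), DF = (-3, -1/2, 0); the triple product is linear in y with coefficient 3 and constant term -3/2.
Setting it to zero: y = 1/2.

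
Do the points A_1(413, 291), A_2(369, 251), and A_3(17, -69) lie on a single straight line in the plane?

Yes

A_1A_2 = (-44, -40), A_1A_3 = (-396, -360).
det[A_1A_2; A_1A_3] = (-44)(-360) − (-40)(-396) = 0.
The determinant is zero, so the points are collinear.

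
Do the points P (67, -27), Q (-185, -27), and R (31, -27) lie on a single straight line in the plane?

PQ = (-252, 0), PR = (-36, 0).
det[PQ; PR] = (-252)(0) − (0)(-36) = 0.
The determinant is zero, so the points are collinear.

Yes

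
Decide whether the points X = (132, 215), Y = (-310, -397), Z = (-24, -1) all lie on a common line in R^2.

XY = (-442, -612), XZ = (-156, -216).
Checking proportionality: XZ = 6/17·XY, so the vectors are parallel and the points are collinear.

Yes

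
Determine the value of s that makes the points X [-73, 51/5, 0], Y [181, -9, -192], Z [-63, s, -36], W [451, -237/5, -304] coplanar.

Coplanarity ⇔ det[XY; XZ; XW] = 0.
Expanding, this is linear in s: (23392)s + (-350880) = 0.
So s = 15.

15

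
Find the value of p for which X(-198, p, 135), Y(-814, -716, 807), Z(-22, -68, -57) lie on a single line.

Collinearity requires XY × XZ = 0; each component is linear in p.
The x-component gives (864)p + (183168) = 0, so p = -212.
The remaining components then also vanish.

-212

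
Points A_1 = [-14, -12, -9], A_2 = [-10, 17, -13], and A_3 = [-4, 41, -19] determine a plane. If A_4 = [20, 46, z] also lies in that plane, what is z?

-43

The plane through A_1, A_2, A_3 has equation −78x − 78z = 1794.
Substituting A_4: (-78)z + (-1560) = 1794, so z = -43.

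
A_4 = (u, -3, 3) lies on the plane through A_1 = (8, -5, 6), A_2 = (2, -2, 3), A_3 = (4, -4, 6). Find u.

6

Coplanarity requires A_1A_2 · (A_1A_3 × A_1A_4) = 0.
A_1A_2 = (-6, 3, -3), A_1A_3 = (-4, 1, 0); the triple product is linear in u with coefficient 3 and constant term -18.
Setting it to zero: u = 6.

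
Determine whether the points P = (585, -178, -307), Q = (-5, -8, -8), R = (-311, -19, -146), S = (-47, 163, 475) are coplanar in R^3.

The four points are coplanar iff the 3×3 determinant with rows PQ, PR, PS is zero.
Rows: (-590, 170, 299), (-896, 159, 161), (-632, 341, 782).
Expanding along the first row: (-590)(69437) − (170)(-598920) + (299)(-205048) = -460782.
Nonzero ⇒ not coplanar.

No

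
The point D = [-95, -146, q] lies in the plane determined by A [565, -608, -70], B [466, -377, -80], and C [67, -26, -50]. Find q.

Coplanarity requires AB · (AC × AD) = 0.
AB = (-99, 231, -10), AC = (-498, 582, 20); the triple product is linear in q with coefficient 57420 and constant term 344520.
Setting it to zero: q = -6.

-6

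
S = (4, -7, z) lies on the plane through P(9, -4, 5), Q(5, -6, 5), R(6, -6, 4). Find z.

Coplanarity requires PQ · (PR × PS) = 0.
PQ = (-4, -2, 0), PR = (-3, -2, -1); the triple product is linear in z with coefficient 2 and constant term -8.
Setting it to zero: z = 4.

4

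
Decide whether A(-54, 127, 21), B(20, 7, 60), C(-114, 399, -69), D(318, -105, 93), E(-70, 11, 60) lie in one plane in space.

Yes

The plane through A, B, C has normal n = AB × AC = (192, 4320, 12928) and equation n·P = 809760.
Checking the remaining points: n·D = 809760, n·E = 809760.
All equal 809760, so all 5 points lie in one plane.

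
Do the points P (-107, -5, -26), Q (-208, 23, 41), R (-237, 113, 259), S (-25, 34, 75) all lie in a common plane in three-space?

No

With P as base: PQ = (-101, 28, 67), PR = (-130, 118, 285), PS = (82, 39, 101).
PR × PS = (803, 36500, -14746).
PQ · (PR × PS) = -47085.
Since -47085 ≠ 0, the four points are not coplanar.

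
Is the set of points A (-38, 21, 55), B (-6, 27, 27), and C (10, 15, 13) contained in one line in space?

AB = (32, 6, -28), AC = (48, -6, -42).
AB × AC = (-420, 0, -480).
The cross product is nonzero, so the points do not lie on one line.

No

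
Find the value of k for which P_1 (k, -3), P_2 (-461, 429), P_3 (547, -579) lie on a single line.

Collinearity: (P_1 − P_2) must be parallel to (P_3 − P_2) = (1008, -1008).
Cross-multiplying the components: (k − (-461))·(-1008) = (-432)·(1008).
Solving gives k = -29.

-29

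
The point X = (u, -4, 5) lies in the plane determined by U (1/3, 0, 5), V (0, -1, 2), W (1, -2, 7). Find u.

1

A normal to the plane is n = UV × UW = (-8, -4/3, 4/3).
X lies in the plane iff n · UX = 0.
This gives (-8)u + (8) = 0, so u = 1.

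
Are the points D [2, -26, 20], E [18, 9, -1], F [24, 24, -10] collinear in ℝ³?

No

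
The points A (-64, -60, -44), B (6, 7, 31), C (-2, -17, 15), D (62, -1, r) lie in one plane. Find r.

63

The points are coplanar iff AB · (AC × AD) = 0.
Expanding, this is linear in r: (-1144)r + (72072) = 0.
So r = 63.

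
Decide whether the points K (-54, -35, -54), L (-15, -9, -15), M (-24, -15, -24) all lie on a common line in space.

KL = (39, 26, 39), KM = (30, 20, 30).
KL × KM = (0, 0, 0).
The cross product vanishes, so the three points are collinear.

Yes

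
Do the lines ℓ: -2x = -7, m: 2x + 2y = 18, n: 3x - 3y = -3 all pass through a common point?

Lines aᵢx + bᵢy = cᵢ with pairwise distinct directions are concurrent exactly when det[aᵢ bᵢ cᵢ] = 0.
Here the determinant is -12.
Nonzero, so no common point exists.

No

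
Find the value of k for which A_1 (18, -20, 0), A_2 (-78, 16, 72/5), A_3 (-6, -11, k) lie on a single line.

Direction A_1A_2 = (-96, 36, 72/5). From the x-coordinate of A_3, the parameter along the line is τ = (-6 − 18)/(-96) = 1/4.
Then k = 0 + 1/4·(72/5) = 18/5.

18/5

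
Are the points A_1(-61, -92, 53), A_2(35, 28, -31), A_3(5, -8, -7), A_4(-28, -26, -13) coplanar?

Yes

A normal to the plane through A_1, A_2, A_3 is n = A_1A_2 × A_1A_3 = (-144, 216, 144).
The plane has equation n·P = -3456. For A_4: n·A_4 = -3456.
Equal, so A_4 lies in the plane and all four are coplanar.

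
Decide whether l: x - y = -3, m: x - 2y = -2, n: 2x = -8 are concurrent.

Intersecting l and m: solving the 2×2 system gives (x, y) = (-4, -1).
Substitute into n: (2)(-4) + (0)(-1) = -8.
This equals -8, so (-4, -1) lies on all three lines and they are concurrent.

Yes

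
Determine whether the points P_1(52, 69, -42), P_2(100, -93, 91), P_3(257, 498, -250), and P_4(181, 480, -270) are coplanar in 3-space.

A normal to the plane through P_1, P_2, P_3 is n = P_1P_2 × P_1P_3 = (-23361, 37249, 53802).
The plane has equation n·P = -904275. For P_4: n·P_4 = -875361.
-875361 ≠ -904275, so P_4 is off the plane.

No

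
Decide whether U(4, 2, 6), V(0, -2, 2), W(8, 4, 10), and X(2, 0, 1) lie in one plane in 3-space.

No

With U as base: UV = (-4, -4, -4), UW = (4, 2, 4), UX = (-2, -2, -5).
UW × UX = (-2, 12, -4).
UV · (UW × UX) = -24.
Since -24 ≠ 0, the four points are not coplanar.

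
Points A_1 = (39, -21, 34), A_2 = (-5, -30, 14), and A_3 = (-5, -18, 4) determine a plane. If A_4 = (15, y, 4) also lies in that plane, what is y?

A normal to the plane is n = A_1A_2 × A_1A_3 = (330, -440, -528).
A_4 lies in the plane iff n · A_1A_4 = 0.
This gives (-440)y + (-1320) = 0, so y = -3.

-3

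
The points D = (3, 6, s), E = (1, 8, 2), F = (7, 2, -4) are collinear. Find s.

0

Collinearity requires DE × DF = 0; each component is linear in s.
The x-component gives (-6)s + (0) = 0, so s = 0.
The remaining components then also vanish.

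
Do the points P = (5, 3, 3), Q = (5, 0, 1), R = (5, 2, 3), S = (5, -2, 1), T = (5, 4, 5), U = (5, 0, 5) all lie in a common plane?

The plane through P, Q, R has normal n = PQ × PR = (-2, 0, 0) and equation n·X = -10.
Checking the remaining points: n·S = -10, n·T = -10, n·U = -10.
All equal -10, so all 6 points lie in one plane.

Yes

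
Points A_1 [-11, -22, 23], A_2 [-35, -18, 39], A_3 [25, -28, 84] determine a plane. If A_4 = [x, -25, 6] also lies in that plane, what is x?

Coplanarity requires A_1A_2 · (A_1A_3 × A_1A_4) = 0.
A_1A_2 = (-24, 4, 16), A_1A_3 = (36, -6, 61); the triple product is linear in x with coefficient 340 and constant term -2380.
Setting it to zero: x = 7.

7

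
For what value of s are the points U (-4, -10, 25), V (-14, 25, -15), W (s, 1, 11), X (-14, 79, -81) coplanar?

-2

Coplanarity ⇔ det[UV; UW; UX] = 0.
Expanding, this is linear in s: (150)s + (300) = 0.
So s = -2.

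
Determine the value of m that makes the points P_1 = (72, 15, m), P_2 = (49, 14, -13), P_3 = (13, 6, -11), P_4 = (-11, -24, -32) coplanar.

-18

The points are coplanar iff P_1P_2 · (P_1P_3 × P_1P_4) = 0.
Expanding, this is linear in m: (-888)m + (-15984) = 0.
So m = -18.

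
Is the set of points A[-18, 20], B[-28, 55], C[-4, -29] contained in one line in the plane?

AB = (-10, 35), AC = (14, -49).
Twice the signed area of △ABC is (-10)(-49) − (35)(14) = 0.
The triangle is degenerate (zero area), so the points are collinear.

Yes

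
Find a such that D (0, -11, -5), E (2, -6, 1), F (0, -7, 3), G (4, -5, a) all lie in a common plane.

-1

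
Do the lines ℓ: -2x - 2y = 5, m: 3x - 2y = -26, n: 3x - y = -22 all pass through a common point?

No

The three lines meet at one point iff the augmented coefficient matrix [aᵢ bᵢ cᵢ] has rank < 3, i.e. its determinant vanishes.
Here the determinant is 3.
Nonzero, so no common point exists.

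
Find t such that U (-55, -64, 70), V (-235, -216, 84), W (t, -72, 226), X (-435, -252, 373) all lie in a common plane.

-150

Normal to plane UVX: n = (-43424, 49220, -23920); plane equation n·P = -2436160.
Requiring n·W = -2436160: (-43424)t + (-8949760) = -2436160.
So t = -150.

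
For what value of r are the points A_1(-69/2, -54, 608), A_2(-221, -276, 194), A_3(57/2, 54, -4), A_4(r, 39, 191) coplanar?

47/2

Normal to plane A_1A_2A_3: n = (180576, -140220, -6156); plane equation n·P = -2400840.
Requiring n·A_4 = -2400840: (180576)r + (-6644376) = -2400840.
So r = 47/2.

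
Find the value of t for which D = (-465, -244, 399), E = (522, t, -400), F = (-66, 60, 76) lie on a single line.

Collinearity requires DE × DF = 0; each component is linear in t.
The x-component gives (-323)t + (164084) = 0, so t = 508.
The remaining components then also vanish.

508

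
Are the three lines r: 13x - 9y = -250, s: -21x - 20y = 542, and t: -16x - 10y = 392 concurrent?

Yes

The three lines meet at one point iff the augmented coefficient matrix [aᵢ bᵢ cᵢ] has rank < 3, i.e. its determinant vanishes.
Here the determinant is 0.
It vanishes, so the lines are concurrent at (-22, -4).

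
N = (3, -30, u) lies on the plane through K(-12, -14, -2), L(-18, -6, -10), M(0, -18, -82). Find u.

Coplanarity requires KL · (KM × KN) = 0.
KL = (-6, 8, -8), KM = (12, -4, -80); the triple product is linear in u with coefficient -72 and constant term -1008.
Setting it to zero: u = -14.

-14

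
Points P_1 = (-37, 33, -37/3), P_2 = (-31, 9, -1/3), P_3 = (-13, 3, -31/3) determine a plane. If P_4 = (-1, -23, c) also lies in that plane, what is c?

The plane through P_1, P_2, P_3 has equation 312x + 276y + 396z = -7320.
Substituting P_4: (396)c + (-6660) = -7320, so c = -5/3.

-5/3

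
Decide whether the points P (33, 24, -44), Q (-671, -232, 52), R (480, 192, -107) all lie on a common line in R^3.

No

PQ = (-704, -256, 96), PR = (447, 168, -63).
PQ × PR = (0, -1440, -3840).
The cross product is nonzero, so the points do not lie on one line.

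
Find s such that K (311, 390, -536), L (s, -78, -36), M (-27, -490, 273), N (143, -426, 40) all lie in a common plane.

73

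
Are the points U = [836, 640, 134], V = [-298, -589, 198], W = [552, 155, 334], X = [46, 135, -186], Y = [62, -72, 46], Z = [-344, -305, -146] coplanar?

Yes

The plane through U, V, W has normal n = UV × UW = (-214760, 208624, 200954) and equation n·P = -19092164.
Checking the remaining points: n·X = -19092164, n·Y = -19092164, n·Z = -19092164.
All equal -19092164, so all 6 points lie in one plane.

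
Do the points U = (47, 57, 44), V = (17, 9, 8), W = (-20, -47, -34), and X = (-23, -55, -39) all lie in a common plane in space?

No

A normal to the plane through U, V, W is n = UV × UW = (0, 72, -96).
The plane has equation n·P = -120. For X: n·X = -216.
-216 ≠ -120, so X is off the plane.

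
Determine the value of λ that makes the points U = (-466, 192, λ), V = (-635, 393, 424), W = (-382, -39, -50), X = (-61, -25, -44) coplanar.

Coplanarity ⇔ det[UV; UW; UX] = 0.
Expanding, this is linear in λ: (-142214)λ + (28727228) = 0.
So λ = 202.

202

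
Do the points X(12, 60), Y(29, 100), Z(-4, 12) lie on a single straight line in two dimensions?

No

XY = (17, 40), XZ = (-16, -48).
det[XY; XZ] = (17)(-48) − (40)(-16) = -176.
The determinant is nonzero, so they are not collinear.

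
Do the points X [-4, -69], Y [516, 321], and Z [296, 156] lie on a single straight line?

Yes

XY = (520, 390), XZ = (300, 225).
Checking proportionality: XZ = 15/26·XY, so the vectors are parallel and the points are collinear.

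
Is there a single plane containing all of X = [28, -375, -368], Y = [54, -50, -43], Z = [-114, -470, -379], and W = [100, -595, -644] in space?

Yes

The four points are coplanar iff the 3×3 determinant with rows XY, XZ, XW is zero.
Rows: (26, 325, 325), (-142, -95, -11), (72, -220, -276).
Expanding along the first row: (26)(23800) − (325)(39984) + (325)(38080) = 0.
Zero determinant ⇒ coplanar.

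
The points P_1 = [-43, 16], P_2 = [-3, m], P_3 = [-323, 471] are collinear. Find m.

Collinearity: (P_2 − P_1) must be parallel to (P_3 − P_1) = (-280, 455).
Cross-multiplying the components: (m − 16)·(-280) = (40)·(455).
Solving gives m = -49.

-49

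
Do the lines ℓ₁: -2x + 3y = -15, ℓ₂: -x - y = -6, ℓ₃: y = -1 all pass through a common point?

The three lines meet at one point iff the augmented coefficient matrix [aᵢ bᵢ cᵢ] has rank < 3, i.e. its determinant vanishes.
Here the determinant is -2.
Nonzero, so no common point exists.

No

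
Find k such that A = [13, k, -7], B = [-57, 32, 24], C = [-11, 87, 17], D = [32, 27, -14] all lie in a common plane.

23

The points are coplanar iff AB · (AC × AD) = 0.
Expanding, this is linear in k: (-1125)k + (25875) = 0.
So k = 23.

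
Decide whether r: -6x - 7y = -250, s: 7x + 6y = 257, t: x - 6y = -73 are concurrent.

Yes

The three lines meet at one point iff the augmented coefficient matrix [aᵢ bᵢ cᵢ] has rank < 3, i.e. its determinant vanishes.
Here the determinant is 0.
It vanishes, so the lines are concurrent at (23, 16).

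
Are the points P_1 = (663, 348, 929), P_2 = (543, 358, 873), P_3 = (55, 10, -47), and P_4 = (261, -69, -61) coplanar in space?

Yes

With P_1 as base: P_1P_2 = (-120, 10, -56), P_1P_3 = (-608, -338, -976), P_1P_4 = (-402, -417, -990).
P_1P_3 × P_1P_4 = (-72372, -209568, 117660).
P_1P_2 · (P_1P_3 × P_1P_4) = 0.
The scalar triple product vanishes, so the four points are coplanar.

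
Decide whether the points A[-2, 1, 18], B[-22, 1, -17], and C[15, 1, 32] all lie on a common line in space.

AB = (-20, 0, -35), AC = (17, 0, 14).
Comparing components 3 and 1: (-35)(17) − (-20)(14) = -315 ≠ 0, so AB and AC are not parallel and the points are not collinear.

No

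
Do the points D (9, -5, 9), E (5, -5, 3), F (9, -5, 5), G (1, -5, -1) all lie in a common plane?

A normal to the plane through D, E, F is n = DE × DF = (0, -16, 0).
The plane has equation n·P = 80. For G: n·G = 80.
Equal, so G lies in the plane and all four are coplanar.

Yes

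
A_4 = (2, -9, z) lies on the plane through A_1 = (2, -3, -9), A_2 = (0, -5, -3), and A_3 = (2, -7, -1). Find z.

3

Coplanarity requires A_1A_2 · (A_1A_3 × A_1A_4) = 0.
A_1A_2 = (-2, -2, 6), A_1A_3 = (0, -4, 8); the triple product is linear in z with coefficient 8 and constant term -24.
Setting it to zero: z = 3.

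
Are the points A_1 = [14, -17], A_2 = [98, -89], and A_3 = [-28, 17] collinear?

No

A_1A_2 = (84, -72), A_1A_3 = (-42, 34).
Twice the signed area of △A_1A_2A_3 is (84)(34) − (-72)(-42) = -168.
The area is nonzero, so the three points are not collinear.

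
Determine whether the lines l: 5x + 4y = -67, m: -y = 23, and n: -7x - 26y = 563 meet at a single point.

Yes

Lines aᵢx + bᵢy = cᵢ with pairwise distinct directions are concurrent exactly when det[aᵢ bᵢ cᵢ] = 0.
Here the determinant is 0.
It vanishes, so the lines are concurrent at (5, -23).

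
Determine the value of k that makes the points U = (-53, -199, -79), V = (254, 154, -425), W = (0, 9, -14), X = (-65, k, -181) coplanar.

-349

Coplanarity ⇔ det[UV; UW; UX] = 0.
Expanding, this is linear in k: (-38293)k + (-13364257) = 0.
So k = -349.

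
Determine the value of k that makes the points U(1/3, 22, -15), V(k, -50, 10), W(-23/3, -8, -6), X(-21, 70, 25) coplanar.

-21

Normal to plane UWX: n = (-1632, 128, -1024); plane equation n·P = 17632.
Requiring n·V = 17632: (-1632)k + (-16640) = 17632.
So k = -21.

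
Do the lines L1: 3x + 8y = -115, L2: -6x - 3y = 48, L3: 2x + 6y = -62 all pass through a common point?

No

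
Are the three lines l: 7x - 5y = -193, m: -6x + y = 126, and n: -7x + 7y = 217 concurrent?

Yes

The three lines meet at one point iff the augmented coefficient matrix [aᵢ bᵢ cᵢ] has rank < 3, i.e. its determinant vanishes.
Here the determinant is 0.
It vanishes, so the lines are concurrent at (-19, 12).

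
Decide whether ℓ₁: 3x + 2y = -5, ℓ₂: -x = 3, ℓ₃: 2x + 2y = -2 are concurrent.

The three lines meet at one point iff the augmented coefficient matrix [aᵢ bᵢ cᵢ] has rank < 3, i.e. its determinant vanishes.
Here the determinant is 0.
It vanishes, so the lines are concurrent at (-3, 2).

Yes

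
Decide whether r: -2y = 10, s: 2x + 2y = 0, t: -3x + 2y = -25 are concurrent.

Intersecting r and s: solving the 2×2 system gives (x, y) = (5, -5).
Substitute into t: (-3)(5) + (2)(-5) = -25.
This equals -25, so (5, -5) lies on all three lines and they are concurrent.

Yes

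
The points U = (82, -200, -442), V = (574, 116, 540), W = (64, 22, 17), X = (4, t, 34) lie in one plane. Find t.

48

Normal to plane UVW: n = (-72960, -243504, 114912); plane equation n·P = -8073024.
Requiring n·X = -8073024: (-243504)t + (3615168) = -8073024.
So t = 48.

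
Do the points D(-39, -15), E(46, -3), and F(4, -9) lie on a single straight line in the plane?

No

DE = (85, 12), DF = (43, 6).
det[DE; DF] = (85)(6) − (12)(43) = -6.
The determinant is nonzero, so they are not collinear.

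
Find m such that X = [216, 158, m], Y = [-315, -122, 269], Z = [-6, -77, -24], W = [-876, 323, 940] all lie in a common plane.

The points are coplanar iff XY · (XZ × XW) = 0.
Expanding, this is linear in m: (-162750)m + (-29457750) = 0.
So m = -181.

-181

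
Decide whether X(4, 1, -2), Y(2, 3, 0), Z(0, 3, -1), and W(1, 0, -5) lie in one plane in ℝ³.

With X as base: XY = (-2, 2, 2), XZ = (-4, 2, 1), XW = (-3, -1, -3).
XZ × XW = (-5, -15, 10).
XY · (XZ × XW) = 0.
The scalar triple product vanishes, so the four points are coplanar.

Yes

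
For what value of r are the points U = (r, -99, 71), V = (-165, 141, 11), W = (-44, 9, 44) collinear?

Direction VW = (121, -132, 33). From the y-coordinate of U, the parameter along the line is τ = (-99 − 141)/(-132) = 20/11.
Then r = (-165) + 20/11·(121) = 55.

55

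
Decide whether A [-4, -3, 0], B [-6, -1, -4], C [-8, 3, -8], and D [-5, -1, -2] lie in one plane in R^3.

The four points are coplanar iff the 3×3 determinant with rows AB, AC, AD is zero.
Rows: (-2, 2, -4), (-4, 6, -8), (-1, 2, -2).
Expanding along the first row: (-2)(4) − (2)(0) + (-4)(-2) = 0.
Zero determinant ⇒ coplanar.

Yes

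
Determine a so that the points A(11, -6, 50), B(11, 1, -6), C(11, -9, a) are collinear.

Collinearity requires AB × AC = 0; each component is linear in a.
The x-component gives (7)a + (-518) = 0, so a = 74.
The remaining components then also vanish.

74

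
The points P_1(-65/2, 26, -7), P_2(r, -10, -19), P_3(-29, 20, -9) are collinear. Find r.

-23/2

Collinearity requires P_1P_2 × P_1P_3 = 0; each component is linear in r.
The y-component gives (2)r + (23) = 0, so r = -23/2.
The remaining components then also vanish.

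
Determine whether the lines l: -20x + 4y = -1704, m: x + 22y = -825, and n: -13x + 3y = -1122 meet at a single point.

No

Lines aᵢx + bᵢy = cᵢ with pairwise distinct directions are concurrent exactly when det[aᵢ bᵢ cᵢ] = 0.
Here the determinant is -888.
Nonzero, so no common point exists.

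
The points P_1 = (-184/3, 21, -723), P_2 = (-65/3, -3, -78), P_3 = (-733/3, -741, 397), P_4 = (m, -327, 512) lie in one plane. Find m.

-91

Coplanarity ⇔ det[P_1P_2; P_1P_3; P_1P_4] = 0.
Expanding, this is linear in m: (464610)m + (42279510) = 0.
So m = -91.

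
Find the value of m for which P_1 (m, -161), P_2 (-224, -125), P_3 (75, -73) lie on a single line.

-431

The three points are collinear iff det[P_1P_2; P_1P_3] = 0.
This determinant is linear in m: (-52)m + (-22412) = 0, so m = -431.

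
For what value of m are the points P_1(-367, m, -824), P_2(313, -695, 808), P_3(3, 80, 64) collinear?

1005

Collinearity requires P_1P_2 × P_1P_3 = 0; each component is linear in m.
The x-component gives (744)m + (-747720) = 0, so m = 1005.
The remaining components then also vanish.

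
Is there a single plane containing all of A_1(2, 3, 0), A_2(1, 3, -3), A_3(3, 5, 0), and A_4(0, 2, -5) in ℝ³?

No

A normal to the plane through A_1, A_2, A_3 is n = A_1A_2 × A_1A_3 = (6, -3, -2).
The plane has equation n·P = 3. For A_4: n·A_4 = 4.
4 ≠ 3, so A_4 is off the plane.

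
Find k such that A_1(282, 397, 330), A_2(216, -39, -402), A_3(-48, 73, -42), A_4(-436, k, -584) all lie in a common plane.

-367

Normal to plane A_1A_2A_3: n = (-74976, 217008, -122496); plane equation n·P = 24585264.
Requiring n·A_4 = 24585264: (217008)k + (104227200) = 24585264.
So k = -367.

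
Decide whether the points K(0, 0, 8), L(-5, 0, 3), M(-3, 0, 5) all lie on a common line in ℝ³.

KL = (-5, 0, -5), KM = (-3, 0, -3).
KL × KM = (0, 0, 0).
The cross product vanishes, so the three points are collinear.

Yes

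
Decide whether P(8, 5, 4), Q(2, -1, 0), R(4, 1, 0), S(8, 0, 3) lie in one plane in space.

No

A normal to the plane through P, Q, R is n = PQ × PR = (8, -8, 0).
The plane has equation n·X = 24. For S: n·S = 64.
64 ≠ 24, so S is off the plane.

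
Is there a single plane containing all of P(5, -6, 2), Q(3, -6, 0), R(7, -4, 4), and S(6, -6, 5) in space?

No

The four points are coplanar iff the 3×3 determinant with rows PQ, PR, PS is zero.
Rows: (-2, 0, -2), (2, 2, 2), (1, 0, 3).
Expanding along the first row: (-2)(6) − (0)(4) + (-2)(-2) = -8.
Nonzero ⇒ not coplanar.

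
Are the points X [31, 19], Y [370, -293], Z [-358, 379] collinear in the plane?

XY = (339, -312), XZ = (-389, 360).
det[XY; XZ] = (339)(360) − (-312)(-389) = 672.
The determinant is nonzero, so they are not collinear.

No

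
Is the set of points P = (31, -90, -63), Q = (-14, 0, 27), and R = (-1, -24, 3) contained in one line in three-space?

PQ = (-45, 90, 90), PR = (-32, 66, 66).
PQ × PR = (0, 90, -90).
The cross product is nonzero, so the points do not lie on one line.

No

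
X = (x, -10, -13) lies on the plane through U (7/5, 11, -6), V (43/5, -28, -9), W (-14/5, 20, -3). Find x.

56/5

The plane through U, V, W has equation −90x − 9y − 99z = 369.
Substituting X: (-90)x + (1377) = 369, so x = 56/5.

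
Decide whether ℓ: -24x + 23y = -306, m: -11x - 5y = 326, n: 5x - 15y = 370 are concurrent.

Intersecting ℓ and m: solving the 2×2 system gives (x, y) = (-16, -30).
Substitute into n: (5)(-16) + (-15)(-30) = 370.
This equals 370, so (-16, -30) lies on all three lines and they are concurrent.

Yes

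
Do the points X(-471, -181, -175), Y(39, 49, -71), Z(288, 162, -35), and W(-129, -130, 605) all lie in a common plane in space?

A normal to the plane through X, Y, Z is n = XY × XZ = (-3472, 7536, 360).
The plane has equation n·P = 208296. For W: n·W = -313992.
-313992 ≠ 208296, so W is off the plane.

No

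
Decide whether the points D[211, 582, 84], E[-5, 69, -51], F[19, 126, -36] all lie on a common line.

DE = (-216, -513, -135), DF = (-192, -456, -120).
DE × DF = (0, 0, 0).
The cross product vanishes, so the three points are collinear.

Yes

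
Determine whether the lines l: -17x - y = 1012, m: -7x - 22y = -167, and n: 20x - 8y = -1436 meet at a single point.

The three lines meet at one point iff the augmented coefficient matrix [aᵢ bᵢ cᵢ] has rank < 3, i.e. its determinant vanishes.
Here the determinant is 992.
Nonzero, so no common point exists.

No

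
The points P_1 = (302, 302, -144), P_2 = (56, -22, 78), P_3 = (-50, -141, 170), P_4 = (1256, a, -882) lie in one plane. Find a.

The points are coplanar iff P_1P_2 · (P_1P_3 × P_1P_4) = 0.
Expanding, this is linear in a: (-900)a + (779400) = 0.
So a = 866.

866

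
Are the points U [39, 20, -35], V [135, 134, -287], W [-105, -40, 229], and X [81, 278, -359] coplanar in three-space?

Yes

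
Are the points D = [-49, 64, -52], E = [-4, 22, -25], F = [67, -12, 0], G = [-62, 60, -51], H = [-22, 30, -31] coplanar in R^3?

Yes

The plane through D, E, F has normal n = DE × DF = (-132, 792, 1452) and equation n·P = -18348.
Checking the remaining points: n·G = -18348, n·H = -18348.
All equal -18348, so all 5 points lie in one plane.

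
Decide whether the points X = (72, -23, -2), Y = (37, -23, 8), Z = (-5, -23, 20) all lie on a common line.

XY = (-35, 0, 10), XZ = (-77, 0, 22).
Each component of XZ is 11/5 times the corresponding component of XY, so XZ = 11/5·XY and the points are collinear.

Yes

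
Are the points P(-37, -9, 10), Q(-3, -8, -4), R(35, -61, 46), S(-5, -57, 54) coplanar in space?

No

With P as base: PQ = (34, 1, -14), PR = (72, -52, 36), PS = (32, -48, 44).
PR × PS = (-560, -2016, -1792).
PQ · (PR × PS) = 4032.
Since 4032 ≠ 0, the four points are not coplanar.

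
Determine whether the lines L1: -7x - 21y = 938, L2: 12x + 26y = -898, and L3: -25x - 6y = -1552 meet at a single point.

No

Intersecting L1 and L2: solving the 2×2 system gives (x, y) = (79, -71).
Substitute into L3: (-25)(79) + (-6)(-71) = -1549.
But L3 requires -1552 ≠ -1549, so the three lines have no common point.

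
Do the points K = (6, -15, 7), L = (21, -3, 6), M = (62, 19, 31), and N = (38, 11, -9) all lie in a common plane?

A normal to the plane through K, L, M is n = KL × KM = (322, -416, -162).
The plane has equation n·P = 7038. For N: n·N = 9118.
9118 ≠ 7038, so N is off the plane.

No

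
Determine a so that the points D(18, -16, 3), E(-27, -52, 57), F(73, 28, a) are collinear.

Direction DE = (-45, -36, 54). From the x-coordinate of F, the parameter along the line is τ = (73 − 18)/(-45) = -11/9.
Then a = 3 + (-11/9)·(54) = -63.

-63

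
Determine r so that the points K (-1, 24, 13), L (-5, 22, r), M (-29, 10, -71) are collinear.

1

Direction KM = (-28, -14, -84). From the x-coordinate of L, the parameter along the line is τ = (-5 − (-1))/(-28) = 1/7.
Then r = 13 + 1/7·(-84) = 1.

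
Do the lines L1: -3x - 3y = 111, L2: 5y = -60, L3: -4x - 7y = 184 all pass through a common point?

Yes

Intersecting L1 and L2: solving the 2×2 system gives (x, y) = (-25, -12).
Substitute into L3: (-4)(-25) + (-7)(-12) = 184.
This equals 184, so (-25, -12) lies on all three lines and they are concurrent.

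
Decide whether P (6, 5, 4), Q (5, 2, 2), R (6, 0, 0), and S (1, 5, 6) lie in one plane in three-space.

A normal to the plane through P, Q, R is n = PQ × PR = (2, -4, 5).
The plane has equation n·X = 12. For S: n·S = 12.
Equal, so S lies in the plane and all four are coplanar.

Yes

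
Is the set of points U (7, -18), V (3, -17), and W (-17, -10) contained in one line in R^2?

No

UV = (-4, 1), UW = (-24, 8).
If collinear, UW would be a scalar multiple of UV. But (-4)·(8) ≠ (1)·(-24) (difference -8), so they are not parallel; the points are not collinear.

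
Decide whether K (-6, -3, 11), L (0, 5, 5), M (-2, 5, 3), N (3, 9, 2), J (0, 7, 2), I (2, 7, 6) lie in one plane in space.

The plane through K, L, M has normal n = KL × KM = (-16, 24, 16) and equation n·P = 200.
Checking the remaining points: n·N = 200, n·J = 200, n·I = 232.
Since n·I = 232 ≠ 200, I is off the plane and the points are not all coplanar.

No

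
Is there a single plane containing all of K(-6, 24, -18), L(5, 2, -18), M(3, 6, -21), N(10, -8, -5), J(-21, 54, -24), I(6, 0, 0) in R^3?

The plane through K, L, M has normal n = KL × KM = (66, 33, 0) and equation n·P = 396.
Checking the remaining points: n·N = 396, n·J = 396, n·I = 396.
All equal 396, so all 6 points lie in one plane.

Yes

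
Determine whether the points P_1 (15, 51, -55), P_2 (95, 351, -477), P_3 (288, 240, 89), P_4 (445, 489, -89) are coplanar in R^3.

No

A normal to the plane through P_1, P_2, P_3 is n = P_1P_2 × P_1P_3 = (122958, -126726, -66780).
The plane has equation n·P = -945756. For P_4: n·P_4 = -1309284.
-1309284 ≠ -945756, so P_4 is off the plane.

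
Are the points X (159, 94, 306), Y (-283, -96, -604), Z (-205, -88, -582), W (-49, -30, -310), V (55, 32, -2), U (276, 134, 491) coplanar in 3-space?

The plane through X, Y, Z has normal n = XY × XZ = (3100, -61256, 11284) and equation n·P = -1812260.
Checking the remaining points: n·W = -1812260, n·V = -1812260, n·U = -1812260.
All equal -1812260, so all 6 points lie in one plane.

Yes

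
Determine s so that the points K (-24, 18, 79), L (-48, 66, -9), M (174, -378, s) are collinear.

Direction KL = (-24, 48, -88). From the x-coordinate of M, the parameter along the line is τ = (174 − (-24))/(-24) = -33/4.
Then s = 79 + (-33/4)·(-88) = 805.

805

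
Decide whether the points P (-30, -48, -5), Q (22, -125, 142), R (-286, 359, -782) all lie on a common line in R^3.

No

PQ = (52, -77, 147), PR = (-256, 407, -777).
Comparing components 3 and 1: (147)(-256) − (52)(-777) = 2772 ≠ 0, so PQ and PR are not parallel and the points are not collinear.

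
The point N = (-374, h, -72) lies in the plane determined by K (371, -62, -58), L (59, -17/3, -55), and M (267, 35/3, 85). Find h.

A normal to the plane is n = KL × KM = (23504/3, 44304, -51376/3).
N lies in the plane iff n · KN = 0.
This gives (44304)h + (-2850224) = 0, so h = 193/3.

193/3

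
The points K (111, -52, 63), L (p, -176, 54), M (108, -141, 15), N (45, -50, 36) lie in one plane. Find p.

243

Coplanarity ⇔ det[KL; KM; KN] = 0.
Expanding, this is linear in p: (2499)p + (-607257) = 0.
So p = 243.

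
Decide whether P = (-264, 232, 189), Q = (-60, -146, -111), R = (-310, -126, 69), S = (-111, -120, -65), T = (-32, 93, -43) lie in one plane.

The plane through P, Q, R has normal n = PQ × PR = (-62040, 38280, -90420) and equation n·X = 8170140.
Checking the remaining points: n·S = 8170140, n·T = 9433380.
Since n·T = 9433380 ≠ 8170140, T is off the plane and the points are not all coplanar.

No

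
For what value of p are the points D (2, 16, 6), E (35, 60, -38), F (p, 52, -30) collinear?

Direction DE = (33, 44, -44). From the y-coordinate of F, the parameter along the line is τ = (52 − 16)/44 = 9/11.
Then p = 2 + 9/11·(33) = 29.

29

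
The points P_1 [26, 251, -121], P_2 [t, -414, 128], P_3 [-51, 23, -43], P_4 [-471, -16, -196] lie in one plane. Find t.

-146

The points are coplanar iff P_1P_2 · (P_1P_3 × P_1P_4) = 0.
Expanding, this is linear in t: (37926)t + (5537196) = 0.
So t = -146.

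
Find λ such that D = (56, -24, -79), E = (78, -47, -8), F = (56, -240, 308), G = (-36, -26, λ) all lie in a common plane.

-200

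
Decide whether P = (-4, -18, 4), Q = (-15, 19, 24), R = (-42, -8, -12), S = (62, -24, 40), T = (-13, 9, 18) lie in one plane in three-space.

Yes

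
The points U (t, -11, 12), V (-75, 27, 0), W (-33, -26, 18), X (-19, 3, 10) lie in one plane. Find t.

Coplanarity ⇔ det[UV; UW; UX] = 0.
Expanding, this is linear in t: (98)t + (6174) = 0.
So t = -63.

-63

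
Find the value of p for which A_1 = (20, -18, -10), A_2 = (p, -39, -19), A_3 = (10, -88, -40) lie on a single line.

Collinearity requires A_1A_2 × A_1A_3 = 0; each component is linear in p.
The y-component gives (30)p + (-510) = 0, so p = 17.
The remaining components then also vanish.

17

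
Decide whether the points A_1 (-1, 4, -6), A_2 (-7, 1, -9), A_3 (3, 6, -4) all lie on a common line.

Yes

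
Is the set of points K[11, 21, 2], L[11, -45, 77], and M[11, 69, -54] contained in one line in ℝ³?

No

KL = (0, -66, 75), KM = (0, 48, -56).
KL × KM = (96, 0, 0).
The cross product is nonzero, so the points do not lie on one line.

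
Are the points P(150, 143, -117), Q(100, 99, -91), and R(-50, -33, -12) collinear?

No

PQ = (-50, -44, 26), PR = (-200, -176, 105).
Comparing components 2 and 3: (-44)(105) − (26)(-176) = -44 ≠ 0, so PQ and PR are not parallel and the points are not collinear.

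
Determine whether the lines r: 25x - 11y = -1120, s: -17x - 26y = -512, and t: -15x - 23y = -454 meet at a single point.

No

Intersecting r and s: solving the 2×2 system gives (x, y) = (-23488/837, 31840/837).
Substitute into t: (-15)(-23488/837) + (-23)(31840/837) = -380000/837.
But t requires -454 ≠ -380000/837, so the three lines have no common point.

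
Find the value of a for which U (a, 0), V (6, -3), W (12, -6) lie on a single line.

The three points are collinear iff det[UV; UW] = 0.
This determinant is linear in a: (3)a + (0) = 0, so a = 0.

0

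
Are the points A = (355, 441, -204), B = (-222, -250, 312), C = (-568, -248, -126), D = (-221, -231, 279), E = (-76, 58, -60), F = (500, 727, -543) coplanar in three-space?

The plane through A, B, C has normal n = AB × AC = (301626, -431262, -240240) and equation n·P = -34100352.
Checking the remaining points: n·D = -34064784, n·E = -33522372, n·F = -32264154.
Since n·D = -34064784 ≠ -34100352, D is off the plane and the points are not all coplanar.

No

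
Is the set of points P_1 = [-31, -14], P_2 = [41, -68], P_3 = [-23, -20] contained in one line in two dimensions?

Yes

P_1P_2 = (72, -54), P_1P_3 = (8, -6).
Twice the signed area of △P_1P_2P_3 is (72)(-6) − (-54)(8) = 0.
The triangle is degenerate (zero area), so the points are collinear.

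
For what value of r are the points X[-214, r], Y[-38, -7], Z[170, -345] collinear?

Collinearity: (X − Y) must be parallel to (Z − Y) = (208, -338).
Cross-multiplying the components: (r − (-7))·(208) = (-176)·(-338).
Solving gives r = 279.

279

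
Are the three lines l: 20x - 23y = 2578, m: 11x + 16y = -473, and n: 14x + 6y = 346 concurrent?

The three lines meet at one point iff the augmented coefficient matrix [aᵢ bᵢ cᵢ] has rank < 3, i.e. its determinant vanishes.
Here the determinant is 0.
It vanishes, so the lines are concurrent at (53, -66).

Yes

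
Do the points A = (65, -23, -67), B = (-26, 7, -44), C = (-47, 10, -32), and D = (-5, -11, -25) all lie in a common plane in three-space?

The four points are coplanar iff the 3×3 determinant with rows AB, AC, AD is zero.
Rows: (-91, 30, 23), (-112, 33, 35), (-70, 12, 42).
Expanding along the first row: (-91)(966) − (30)(-2254) + (23)(966) = 1932.
Nonzero ⇒ not coplanar.

No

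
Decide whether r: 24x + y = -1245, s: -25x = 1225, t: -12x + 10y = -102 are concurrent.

Yes

The three lines meet at one point iff the augmented coefficient matrix [aᵢ bᵢ cᵢ] has rank < 3, i.e. its determinant vanishes.
Here the determinant is 0.
It vanishes, so the lines are concurrent at (-49, -69).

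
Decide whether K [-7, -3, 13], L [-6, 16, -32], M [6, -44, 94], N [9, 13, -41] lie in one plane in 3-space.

Yes

With K as base: KL = (1, 19, -45), KM = (13, -41, 81), KN = (16, 16, -54).
KM × KN = (918, 1998, 864).
KL · (KM × KN) = 0.
The scalar triple product vanishes, so the four points are coplanar.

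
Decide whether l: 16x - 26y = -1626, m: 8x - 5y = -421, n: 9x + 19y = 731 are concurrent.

No

Lines aᵢx + bᵢy = cᵢ with pairwise distinct directions are concurrent exactly when det[aᵢ bᵢ cᵢ] = 0.
Here the determinant is -256.
Nonzero, so no common point exists.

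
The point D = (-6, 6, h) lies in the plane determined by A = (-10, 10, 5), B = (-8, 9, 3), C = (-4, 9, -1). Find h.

1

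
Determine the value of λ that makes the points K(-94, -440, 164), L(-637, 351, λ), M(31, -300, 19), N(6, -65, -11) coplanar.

480

Coplanarity ⇔ det[KL; KM; KN] = 0.
Expanding, this is linear in λ: (32875)λ + (-15780000) = 0.
So λ = 480.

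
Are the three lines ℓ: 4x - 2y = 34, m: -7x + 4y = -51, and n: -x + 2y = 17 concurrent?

Intersecting ℓ and m: solving the 2×2 system gives (x, y) = (17, 17).
Substitute into n: (-1)(17) + (2)(17) = 17.
This equals 17, so (17, 17) lies on all three lines and they are concurrent.

Yes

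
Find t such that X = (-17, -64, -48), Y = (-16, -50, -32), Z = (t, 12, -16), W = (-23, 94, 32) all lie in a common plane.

The points are coplanar iff XY · (XZ × XW) = 0.
Expanding, this is linear in t: (1408)t + (29568) = 0.
So t = -21.

-21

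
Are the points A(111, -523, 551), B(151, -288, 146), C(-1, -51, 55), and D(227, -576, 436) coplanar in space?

With A as base: AB = (40, 235, -405), AC = (-112, 472, -496), AD = (116, -53, -115).
AC × AD = (-80568, -70416, -48816).
AB · (AC × AD) = 0.
The scalar triple product vanishes, so the four points are coplanar.

Yes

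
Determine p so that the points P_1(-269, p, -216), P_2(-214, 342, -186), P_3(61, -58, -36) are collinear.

422

Direction P_2P_3 = (275, -400, 150). From the x-coordinate of P_1, the parameter along the line is τ = (-269 − (-214))/275 = -1/5.
Then p = 342 + (-1/5)·(-400) = 422.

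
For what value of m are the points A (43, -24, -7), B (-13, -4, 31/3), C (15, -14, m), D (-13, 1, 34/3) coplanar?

5/3

Coplanarity ⇔ det[AB; AC; AD] = 0.
Expanding, this is linear in m: (280)m + (-1400/3) = 0.
So m = 5/3.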